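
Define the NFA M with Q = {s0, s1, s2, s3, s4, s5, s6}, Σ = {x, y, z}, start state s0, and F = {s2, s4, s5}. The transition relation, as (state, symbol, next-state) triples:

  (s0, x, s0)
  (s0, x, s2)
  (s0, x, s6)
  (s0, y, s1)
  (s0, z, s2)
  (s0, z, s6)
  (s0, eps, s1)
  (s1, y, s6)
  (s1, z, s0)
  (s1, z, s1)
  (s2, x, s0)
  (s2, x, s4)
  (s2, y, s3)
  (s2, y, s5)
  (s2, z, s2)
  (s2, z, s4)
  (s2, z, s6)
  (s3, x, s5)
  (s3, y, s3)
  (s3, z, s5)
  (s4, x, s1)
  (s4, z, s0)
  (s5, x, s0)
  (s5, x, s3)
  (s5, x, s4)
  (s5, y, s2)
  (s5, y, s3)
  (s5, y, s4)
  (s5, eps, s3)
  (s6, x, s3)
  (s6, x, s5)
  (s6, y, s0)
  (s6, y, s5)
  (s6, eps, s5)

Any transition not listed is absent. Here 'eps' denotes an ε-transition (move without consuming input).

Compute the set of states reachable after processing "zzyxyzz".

Start: ε-closure({s0}) = {s0, s1}.
Read 'z': {s0, s1} → {s0, s1, s2, s3, s5, s6}.
Read 'z': {s0, s1, s2, s3, s5, s6} → {s0, s1, s2, s3, s4, s5, s6}.
Read 'y': {s0, s1, s2, s3, s4, s5, s6} → {s0, s1, s2, s3, s4, s5, s6}.
Read 'x': {s0, s1, s2, s3, s4, s5, s6} → {s0, s1, s2, s3, s4, s5, s6}.
Read 'y': {s0, s1, s2, s3, s4, s5, s6} → {s0, s1, s2, s3, s4, s5, s6}.
Read 'z': {s0, s1, s2, s3, s4, s5, s6} → {s0, s1, s2, s3, s4, s5, s6}.
Read 'z': {s0, s1, s2, s3, s4, s5, s6} → {s0, s1, s2, s3, s4, s5, s6}.

{s0, s1, s2, s3, s4, s5, s6}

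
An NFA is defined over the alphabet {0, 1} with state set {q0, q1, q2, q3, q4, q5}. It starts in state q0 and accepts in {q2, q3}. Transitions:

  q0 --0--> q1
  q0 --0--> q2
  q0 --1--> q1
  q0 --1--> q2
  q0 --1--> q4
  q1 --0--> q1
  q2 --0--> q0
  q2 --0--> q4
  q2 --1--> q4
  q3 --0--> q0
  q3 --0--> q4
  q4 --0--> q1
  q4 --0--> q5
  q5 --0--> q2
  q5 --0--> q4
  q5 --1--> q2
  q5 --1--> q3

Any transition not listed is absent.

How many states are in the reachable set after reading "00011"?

Start in {q0}.
Read '0': {q0} → {q1, q2}.
Read '0': {q1, q2} → {q0, q1, q4}.
Read '0': {q0, q1, q4} → {q1, q2, q5}.
Read '1': {q1, q2, q5} → {q2, q3, q4}.
Read '1': {q2, q3, q4} → {q4}.
That set has 1 state.

1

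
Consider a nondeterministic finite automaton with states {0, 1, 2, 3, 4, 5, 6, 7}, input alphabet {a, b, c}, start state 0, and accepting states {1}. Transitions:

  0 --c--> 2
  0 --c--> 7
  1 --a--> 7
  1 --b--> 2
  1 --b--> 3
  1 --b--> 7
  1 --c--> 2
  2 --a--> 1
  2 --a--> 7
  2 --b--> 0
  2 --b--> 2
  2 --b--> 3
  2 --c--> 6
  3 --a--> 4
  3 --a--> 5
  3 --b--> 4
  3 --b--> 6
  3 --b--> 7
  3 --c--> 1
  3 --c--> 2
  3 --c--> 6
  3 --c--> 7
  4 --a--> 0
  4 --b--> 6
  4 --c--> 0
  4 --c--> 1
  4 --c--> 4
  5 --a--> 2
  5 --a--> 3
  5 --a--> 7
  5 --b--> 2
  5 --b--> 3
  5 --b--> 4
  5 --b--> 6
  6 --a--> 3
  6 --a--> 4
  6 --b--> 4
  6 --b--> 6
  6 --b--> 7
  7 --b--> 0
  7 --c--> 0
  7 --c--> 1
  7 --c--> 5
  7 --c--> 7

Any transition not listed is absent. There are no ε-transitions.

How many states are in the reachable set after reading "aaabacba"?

0

Start in {0}.
Read 'a': 0→∅; now ∅.
The set is empty and remains empty for the remaining 7 symbols.
That set has 0 states.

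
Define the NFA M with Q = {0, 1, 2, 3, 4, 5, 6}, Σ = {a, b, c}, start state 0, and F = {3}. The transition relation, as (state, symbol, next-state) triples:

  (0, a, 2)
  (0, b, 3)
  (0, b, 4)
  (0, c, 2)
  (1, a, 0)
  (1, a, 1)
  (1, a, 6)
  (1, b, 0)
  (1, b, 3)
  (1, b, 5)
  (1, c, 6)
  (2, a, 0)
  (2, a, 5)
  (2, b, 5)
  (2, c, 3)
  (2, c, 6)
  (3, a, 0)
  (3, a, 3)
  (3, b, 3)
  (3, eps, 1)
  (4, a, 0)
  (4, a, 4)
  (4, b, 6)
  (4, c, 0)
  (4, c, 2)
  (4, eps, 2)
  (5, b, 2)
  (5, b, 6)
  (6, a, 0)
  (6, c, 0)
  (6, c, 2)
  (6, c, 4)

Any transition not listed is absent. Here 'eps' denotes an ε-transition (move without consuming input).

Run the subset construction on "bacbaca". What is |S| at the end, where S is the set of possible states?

Start in {0}.
Read 'b': {0} → {1, 2, 3, 4}.
Read 'a': {1, 2, 3, 4} → {0, 1, 2, 3, 4, 5, 6}.
Read 'c': {0, 1, 2, 3, 4, 5, 6} → {0, 1, 2, 3, 4, 6}.
Read 'b': {0, 1, 2, 3, 4, 6} → {0, 1, 2, 3, 4, 5, 6}.
Read 'a': {0, 1, 2, 3, 4, 5, 6} → {0, 1, 2, 3, 4, 5, 6}.
Read 'c': {0, 1, 2, 3, 4, 5, 6} → {0, 1, 2, 3, 4, 6}.
Read 'a': {0, 1, 2, 3, 4, 6} → {0, 1, 2, 3, 4, 5, 6}.
That set has 7 states.

7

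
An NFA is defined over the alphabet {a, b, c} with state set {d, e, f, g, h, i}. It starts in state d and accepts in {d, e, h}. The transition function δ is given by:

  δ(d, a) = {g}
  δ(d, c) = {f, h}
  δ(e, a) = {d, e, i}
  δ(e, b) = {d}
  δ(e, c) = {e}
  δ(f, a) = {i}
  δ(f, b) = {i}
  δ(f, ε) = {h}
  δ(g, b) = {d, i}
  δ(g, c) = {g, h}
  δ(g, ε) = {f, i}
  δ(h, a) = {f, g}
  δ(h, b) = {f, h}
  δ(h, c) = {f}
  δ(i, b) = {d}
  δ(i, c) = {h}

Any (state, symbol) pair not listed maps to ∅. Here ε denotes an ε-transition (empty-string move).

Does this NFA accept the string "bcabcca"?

No

Start in {d}.
Read 'b': d→∅; now ∅.
The set is empty and remains empty for the remaining 6 symbols.
The final set ∅ contains no accepting state.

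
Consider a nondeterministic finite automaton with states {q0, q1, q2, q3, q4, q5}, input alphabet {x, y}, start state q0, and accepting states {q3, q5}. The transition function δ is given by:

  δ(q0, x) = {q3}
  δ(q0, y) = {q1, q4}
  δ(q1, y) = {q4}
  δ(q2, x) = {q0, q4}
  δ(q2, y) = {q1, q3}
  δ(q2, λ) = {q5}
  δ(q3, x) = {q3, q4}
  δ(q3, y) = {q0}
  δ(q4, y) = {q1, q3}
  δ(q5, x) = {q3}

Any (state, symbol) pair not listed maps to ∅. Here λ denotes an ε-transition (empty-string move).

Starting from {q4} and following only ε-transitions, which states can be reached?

{q4}

Begin with {q4}.
No ε-moves leave this set, so the closure equals the set itself.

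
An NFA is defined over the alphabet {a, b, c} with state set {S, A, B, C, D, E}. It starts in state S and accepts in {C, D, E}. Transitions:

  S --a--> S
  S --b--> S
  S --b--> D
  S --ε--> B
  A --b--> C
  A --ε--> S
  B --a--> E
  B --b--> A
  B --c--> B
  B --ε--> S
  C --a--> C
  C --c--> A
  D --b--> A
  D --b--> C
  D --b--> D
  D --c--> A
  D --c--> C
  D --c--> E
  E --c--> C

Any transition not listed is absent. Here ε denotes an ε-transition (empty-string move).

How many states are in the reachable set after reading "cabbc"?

5

Start: ε-closure({S}) = {S, B}.
Read 'c': S→∅, B→{B}; union {B}; ε-closure = {S, B}.
Read 'a': S→{S}, B→{E}; union {S, E}; ε-closure = {S, B, E}.
Read 'b': S→{S, D}, B→{A}, E→∅; union {S, A, D}; ε-closure = {S, A, B, D}.
Read 'b': S→{S, D}, A→{C}, B→{A}, D→{A, C, D}; union {S, A, C, D}; ε-closure = {S, A, B, C, D}.
Read 'c': S→∅, A→∅, B→{B}, C→{A}, D→{A, C, E}; union {A, B, C, E}; ε-closure = {S, A, B, C, E}.
That set has 5 states.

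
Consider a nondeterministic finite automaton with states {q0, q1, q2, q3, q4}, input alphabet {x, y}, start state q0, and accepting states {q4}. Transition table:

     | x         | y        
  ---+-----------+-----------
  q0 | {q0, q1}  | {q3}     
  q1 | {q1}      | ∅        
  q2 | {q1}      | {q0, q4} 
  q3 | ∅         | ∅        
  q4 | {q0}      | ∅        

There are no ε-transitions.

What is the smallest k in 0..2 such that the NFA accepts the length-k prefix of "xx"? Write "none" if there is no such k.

none

Start in {q0}.
Read 'x': q0→{q0, q1}; now {q0, q1}.
Read 'x': q0→{q0, q1}, q1→{q1}; now {q0, q1}.
No reachable set along the way intersects F.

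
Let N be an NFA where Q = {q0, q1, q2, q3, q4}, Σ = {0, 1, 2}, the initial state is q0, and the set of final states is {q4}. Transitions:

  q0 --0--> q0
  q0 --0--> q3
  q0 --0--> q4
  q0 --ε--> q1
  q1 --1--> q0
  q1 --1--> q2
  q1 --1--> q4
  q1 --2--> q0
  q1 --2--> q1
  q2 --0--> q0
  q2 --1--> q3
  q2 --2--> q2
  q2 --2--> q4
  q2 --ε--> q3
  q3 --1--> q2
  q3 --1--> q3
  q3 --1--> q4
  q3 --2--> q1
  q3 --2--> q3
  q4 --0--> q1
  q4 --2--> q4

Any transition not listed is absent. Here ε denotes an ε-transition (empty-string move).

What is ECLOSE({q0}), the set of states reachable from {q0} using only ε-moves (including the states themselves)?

{q0, q1}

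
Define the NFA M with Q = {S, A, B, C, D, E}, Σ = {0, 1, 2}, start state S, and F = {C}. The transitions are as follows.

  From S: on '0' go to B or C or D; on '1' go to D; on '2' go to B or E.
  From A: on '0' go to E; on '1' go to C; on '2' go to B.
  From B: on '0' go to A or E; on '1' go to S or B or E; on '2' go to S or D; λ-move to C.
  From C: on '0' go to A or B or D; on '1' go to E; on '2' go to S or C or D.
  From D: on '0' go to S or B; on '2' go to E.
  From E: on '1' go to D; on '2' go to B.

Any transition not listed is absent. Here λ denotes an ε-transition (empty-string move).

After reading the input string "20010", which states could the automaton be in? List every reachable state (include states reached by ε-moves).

{S, A, B, C, D, E}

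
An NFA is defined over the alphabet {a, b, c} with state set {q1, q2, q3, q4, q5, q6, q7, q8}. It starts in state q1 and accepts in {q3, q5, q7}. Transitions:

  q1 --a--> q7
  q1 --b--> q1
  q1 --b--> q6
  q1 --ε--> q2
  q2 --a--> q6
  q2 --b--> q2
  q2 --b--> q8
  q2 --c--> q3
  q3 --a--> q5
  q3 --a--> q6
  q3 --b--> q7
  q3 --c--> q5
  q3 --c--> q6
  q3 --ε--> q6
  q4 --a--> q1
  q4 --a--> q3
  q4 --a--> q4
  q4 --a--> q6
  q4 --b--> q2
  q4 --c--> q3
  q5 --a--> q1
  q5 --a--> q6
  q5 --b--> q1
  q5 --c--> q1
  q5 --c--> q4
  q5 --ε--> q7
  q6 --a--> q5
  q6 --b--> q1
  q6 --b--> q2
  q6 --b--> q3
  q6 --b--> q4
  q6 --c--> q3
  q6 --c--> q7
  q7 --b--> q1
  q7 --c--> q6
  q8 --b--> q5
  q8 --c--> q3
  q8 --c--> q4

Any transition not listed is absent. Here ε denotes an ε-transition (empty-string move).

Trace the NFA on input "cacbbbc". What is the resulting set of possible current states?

{q1, q2, q3, q4, q5, q6, q7}

Start: ε-closure({q1}) = {q1, q2}.
Read 'c': q1→∅, q2→{q3}; union {q3}; ε-closure = {q3, q6}.
Read 'a': q3→{q5, q6}, q6→{q5}; union {q5, q6}; ε-closure = {q5, q6, q7}.
Read 'c': q5→{q1, q4}, q6→{q3, q7}, q7→{q6}; union {q1, q3, q4, q6, q7}; ε-closure = {q1, q2, q3, q4, q6, q7}.
Read 'b': q1→{q1, q6}, q2→{q2, q8}, q3→{q7}, q4→{q2}, q6→{q1, q2, q3, q4}, q7→{q1}; now {q1, q2, q3, q4, q6, q7, q8}.
Read 'b': q1→{q1, q6}, q2→{q2, q8}, q3→{q7}, q4→{q2}, q6→{q1, q2, q3, q4}, q7→{q1}, q8→{q5}; now {q1, q2, q3, q4, q5, q6, q7, q8}.
Read 'b': q1→{q1, q6}, q2→{q2, q8}, q3→{q7}, q4→{q2}, q5→{q1}, q6→{q1, q2, q3, q4}, q7→{q1}, q8→{q5}; now {q1, q2, q3, q4, q5, q6, q7, q8}.
Read 'c': q1→∅, q2→{q3}, q3→{q5, q6}, q4→{q3}, q5→{q1, q4}, q6→{q3, q7}, q7→{q6}, q8→{q3, q4}; union {q1, q3, q4, q5, q6, q7}; ε-closure = {q1, q2, q3, q4, q5, q6, q7}.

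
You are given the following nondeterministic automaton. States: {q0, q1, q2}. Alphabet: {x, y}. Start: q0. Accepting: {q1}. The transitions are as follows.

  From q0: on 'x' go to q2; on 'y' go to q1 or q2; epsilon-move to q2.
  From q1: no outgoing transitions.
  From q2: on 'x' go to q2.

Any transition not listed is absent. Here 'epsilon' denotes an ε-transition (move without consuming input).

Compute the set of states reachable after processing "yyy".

Start: ε-closure({q0}) = {q0, q2}.
Read 'y': q0→{q1, q2}, q2→∅; now {q1, q2}.
Read 'y': q1→∅, q2→∅; now ∅.
The set is empty and remains empty for the remaining 1 symbol.

∅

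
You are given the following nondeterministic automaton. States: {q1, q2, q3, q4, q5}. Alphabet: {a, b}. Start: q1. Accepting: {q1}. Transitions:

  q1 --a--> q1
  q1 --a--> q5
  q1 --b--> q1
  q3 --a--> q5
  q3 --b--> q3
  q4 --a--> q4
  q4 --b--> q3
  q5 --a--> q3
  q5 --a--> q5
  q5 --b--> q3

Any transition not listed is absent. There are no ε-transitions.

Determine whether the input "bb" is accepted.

Yes

Start in {q1}.
Read 'b': q1→{q1}; now {q1}.
Read 'b': q1→{q1}; now {q1}.
The final set {q1} contains the accepting state q1.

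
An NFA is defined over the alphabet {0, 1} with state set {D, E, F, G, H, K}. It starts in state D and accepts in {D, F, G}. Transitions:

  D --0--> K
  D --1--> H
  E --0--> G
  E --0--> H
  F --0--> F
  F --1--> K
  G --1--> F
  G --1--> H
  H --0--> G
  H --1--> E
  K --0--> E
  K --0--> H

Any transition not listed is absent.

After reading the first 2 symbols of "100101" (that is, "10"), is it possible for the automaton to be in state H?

No

Start in {D}.
Read '1': D→{H}; now {H}.
Read '0': H→{G}; now {G}.
State H is not in {G}.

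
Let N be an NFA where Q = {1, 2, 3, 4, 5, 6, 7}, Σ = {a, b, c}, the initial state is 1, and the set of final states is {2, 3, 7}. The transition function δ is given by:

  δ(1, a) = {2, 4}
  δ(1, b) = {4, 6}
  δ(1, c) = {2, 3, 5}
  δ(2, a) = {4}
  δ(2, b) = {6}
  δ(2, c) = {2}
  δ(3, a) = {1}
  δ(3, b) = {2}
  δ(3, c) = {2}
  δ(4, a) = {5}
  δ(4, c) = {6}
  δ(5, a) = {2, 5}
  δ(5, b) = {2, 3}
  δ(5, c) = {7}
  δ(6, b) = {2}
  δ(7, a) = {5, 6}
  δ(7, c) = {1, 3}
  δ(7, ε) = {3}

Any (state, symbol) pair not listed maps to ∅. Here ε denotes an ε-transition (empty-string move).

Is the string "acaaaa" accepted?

Yes

Start in {1}.
Read 'a': {1} → {2, 4}.
Read 'c': {2, 4} → {2, 6}.
Read 'a': {2, 6} → {4}.
Read 'a': {4} → {5}.
Read 'a': {5} → {2, 5}.
Read 'a': {2, 5} → {2, 4, 5}.
The final set {2, 4, 5} contains the accepting state 2.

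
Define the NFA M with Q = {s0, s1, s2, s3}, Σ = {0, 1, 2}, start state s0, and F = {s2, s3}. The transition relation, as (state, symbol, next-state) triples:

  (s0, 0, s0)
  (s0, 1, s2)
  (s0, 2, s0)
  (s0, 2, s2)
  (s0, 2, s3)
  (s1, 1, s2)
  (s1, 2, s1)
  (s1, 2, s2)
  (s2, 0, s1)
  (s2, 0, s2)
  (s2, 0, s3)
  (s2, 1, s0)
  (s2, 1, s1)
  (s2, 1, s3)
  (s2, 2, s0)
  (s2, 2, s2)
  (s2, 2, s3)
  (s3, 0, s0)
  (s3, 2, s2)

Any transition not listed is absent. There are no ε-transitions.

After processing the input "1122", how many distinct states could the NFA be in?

4

Start in {s0}.
Read '1': {s0} → {s2}.
Read '1': {s2} → {s0, s1, s3}.
Read '2': {s0, s1, s3} → {s0, s1, s2, s3}.
Read '2': {s0, s1, s2, s3} → {s0, s1, s2, s3}.
That set has 4 states.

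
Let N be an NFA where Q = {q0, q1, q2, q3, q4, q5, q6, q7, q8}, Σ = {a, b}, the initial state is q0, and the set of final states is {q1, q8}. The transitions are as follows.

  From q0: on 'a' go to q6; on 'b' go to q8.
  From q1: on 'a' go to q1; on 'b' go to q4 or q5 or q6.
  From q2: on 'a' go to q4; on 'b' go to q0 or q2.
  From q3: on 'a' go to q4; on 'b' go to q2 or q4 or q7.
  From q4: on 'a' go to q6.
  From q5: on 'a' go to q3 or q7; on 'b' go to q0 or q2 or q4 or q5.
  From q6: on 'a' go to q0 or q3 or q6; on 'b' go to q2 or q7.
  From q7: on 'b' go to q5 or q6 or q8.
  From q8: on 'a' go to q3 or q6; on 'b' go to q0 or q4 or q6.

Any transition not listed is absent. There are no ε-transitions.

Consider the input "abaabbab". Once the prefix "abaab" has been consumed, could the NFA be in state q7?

Yes

Start in {q0}.
Read 'a': {q0} → {q6}.
Read 'b': {q6} → {q2, q7}.
Read 'a': {q2, q7} → {q4}.
Read 'a': {q4} → {q6}.
Read 'b': {q6} → {q2, q7}.
State q7 is in {q2, q7}.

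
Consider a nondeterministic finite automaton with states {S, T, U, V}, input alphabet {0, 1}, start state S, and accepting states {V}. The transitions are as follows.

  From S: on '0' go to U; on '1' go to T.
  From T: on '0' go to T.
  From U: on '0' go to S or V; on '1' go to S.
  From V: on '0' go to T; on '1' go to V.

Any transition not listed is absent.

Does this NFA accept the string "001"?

Yes

Start in {S}.
Read '0': {S} → {U}.
Read '0': {U} → {S, V}.
Read '1': {S, V} → {T, V}.
The final set {T, V} contains the accepting state V.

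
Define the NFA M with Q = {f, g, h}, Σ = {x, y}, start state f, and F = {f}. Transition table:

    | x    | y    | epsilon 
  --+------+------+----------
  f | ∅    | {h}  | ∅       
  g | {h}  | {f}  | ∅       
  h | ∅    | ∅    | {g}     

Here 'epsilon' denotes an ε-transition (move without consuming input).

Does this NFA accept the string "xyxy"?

Start in {f}.
Read 'x': f→∅; now ∅.
The set is empty and remains empty for the remaining 3 symbols.
The final set ∅ contains no accepting state.

No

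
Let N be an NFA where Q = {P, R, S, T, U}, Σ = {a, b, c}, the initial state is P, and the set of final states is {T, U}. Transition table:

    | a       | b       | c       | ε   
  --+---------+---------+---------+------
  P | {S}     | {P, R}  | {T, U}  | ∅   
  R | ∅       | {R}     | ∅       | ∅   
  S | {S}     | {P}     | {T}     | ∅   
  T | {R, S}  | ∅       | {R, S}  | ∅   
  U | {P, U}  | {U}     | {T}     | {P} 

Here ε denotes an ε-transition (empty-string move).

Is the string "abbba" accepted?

Start in {P}.
Read 'a': P→{S}; now {S}.
Read 'b': S→{P}; now {P}.
Read 'b': P→{P, R}; now {P, R}.
Read 'b': P→{P, R}, R→{R}; now {P, R}.
Read 'a': P→{S}, R→∅; now {S}.
The final set {S} contains no accepting state.

No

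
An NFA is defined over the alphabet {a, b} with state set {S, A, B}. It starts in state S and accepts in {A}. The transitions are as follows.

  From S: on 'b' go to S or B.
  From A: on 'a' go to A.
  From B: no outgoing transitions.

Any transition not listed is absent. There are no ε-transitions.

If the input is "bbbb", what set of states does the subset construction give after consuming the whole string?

Start in {S}.
Read 'b': {S} → {S, B}.
Read 'b': {S, B} → {S, B}.
Read 'b': {S, B} → {S, B}.
Read 'b': {S, B} → {S, B}.

{S, B}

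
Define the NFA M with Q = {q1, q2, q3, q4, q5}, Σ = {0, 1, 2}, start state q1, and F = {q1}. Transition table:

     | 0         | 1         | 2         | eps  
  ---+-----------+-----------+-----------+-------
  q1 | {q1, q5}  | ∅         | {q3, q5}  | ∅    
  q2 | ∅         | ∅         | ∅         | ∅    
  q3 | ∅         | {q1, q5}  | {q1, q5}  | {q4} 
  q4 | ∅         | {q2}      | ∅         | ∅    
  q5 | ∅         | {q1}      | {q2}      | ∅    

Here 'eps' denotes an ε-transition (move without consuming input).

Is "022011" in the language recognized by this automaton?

No

Start in {q1}.
Read '0': {q1} → {q1, q5}.
Read '2': {q1, q5} → {q2, q3, q4, q5}.
Read '2': {q2, q3, q4, q5} → {q1, q2, q5}.
Read '0': {q1, q2, q5} → {q1, q5}.
Read '1': {q1, q5} → {q1}.
Read '1': {q1} → ∅.
The final set ∅ contains no accepting state.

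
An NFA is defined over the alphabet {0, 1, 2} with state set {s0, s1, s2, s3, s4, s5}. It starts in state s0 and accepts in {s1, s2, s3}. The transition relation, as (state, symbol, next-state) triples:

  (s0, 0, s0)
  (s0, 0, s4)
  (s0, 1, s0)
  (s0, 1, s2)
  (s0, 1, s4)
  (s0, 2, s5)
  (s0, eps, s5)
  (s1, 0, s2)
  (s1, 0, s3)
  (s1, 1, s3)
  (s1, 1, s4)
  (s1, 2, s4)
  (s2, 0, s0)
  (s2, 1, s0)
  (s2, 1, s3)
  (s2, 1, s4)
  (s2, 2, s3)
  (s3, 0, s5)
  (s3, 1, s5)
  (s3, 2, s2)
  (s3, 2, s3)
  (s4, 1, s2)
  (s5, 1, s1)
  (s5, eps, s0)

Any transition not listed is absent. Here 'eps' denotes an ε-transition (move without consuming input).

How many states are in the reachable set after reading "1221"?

Start: ε-closure({s0}) = {s0, s5}.
Read '1': {s0, s5} → {s0, s1, s2, s4, s5}.
Read '2': {s0, s1, s2, s4, s5} → {s0, s3, s4, s5}.
Read '2': {s0, s3, s4, s5} → {s0, s2, s3, s5}.
Read '1': {s0, s2, s3, s5} → {s0, s1, s2, s3, s4, s5}.
That set has 6 states.

6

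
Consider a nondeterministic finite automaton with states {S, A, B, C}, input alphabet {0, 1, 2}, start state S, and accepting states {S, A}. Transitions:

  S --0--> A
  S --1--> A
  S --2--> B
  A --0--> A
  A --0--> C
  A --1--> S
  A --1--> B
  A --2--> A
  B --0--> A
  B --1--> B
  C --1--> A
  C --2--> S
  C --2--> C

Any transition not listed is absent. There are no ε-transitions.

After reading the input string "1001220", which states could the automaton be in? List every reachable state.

Start in {S}.
Read '1': S→{A}; now {A}.
Read '0': A→{A, C}; now {A, C}.
Read '0': A→{A, C}, C→∅; now {A, C}.
Read '1': A→{S, B}, C→{A}; now {S, A, B}.
Read '2': S→{B}, A→{A}, B→∅; now {A, B}.
Read '2': A→{A}, B→∅; now {A}.
Read '0': A→{A, C}; now {A, C}.

{A, C}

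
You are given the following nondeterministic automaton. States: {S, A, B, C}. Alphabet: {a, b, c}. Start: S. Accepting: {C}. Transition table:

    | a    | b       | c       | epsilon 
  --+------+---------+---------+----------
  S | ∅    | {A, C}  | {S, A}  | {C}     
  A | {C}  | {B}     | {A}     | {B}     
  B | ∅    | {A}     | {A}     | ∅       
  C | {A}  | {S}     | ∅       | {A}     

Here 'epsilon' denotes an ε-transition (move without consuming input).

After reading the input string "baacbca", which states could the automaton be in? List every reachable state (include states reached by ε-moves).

Start: ε-closure({S}) = {S, A, B, C}.
Read 'b': {S, A, B, C} → {S, A, B, C}.
Read 'a': {S, A, B, C} → {A, B, C}.
Read 'a': {A, B, C} → {A, B, C}.
Read 'c': {A, B, C} → {A, B}.
Read 'b': {A, B} → {A, B}.
Read 'c': {A, B} → {A, B}.
Read 'a': {A, B} → {A, B, C}.

{A, B, C}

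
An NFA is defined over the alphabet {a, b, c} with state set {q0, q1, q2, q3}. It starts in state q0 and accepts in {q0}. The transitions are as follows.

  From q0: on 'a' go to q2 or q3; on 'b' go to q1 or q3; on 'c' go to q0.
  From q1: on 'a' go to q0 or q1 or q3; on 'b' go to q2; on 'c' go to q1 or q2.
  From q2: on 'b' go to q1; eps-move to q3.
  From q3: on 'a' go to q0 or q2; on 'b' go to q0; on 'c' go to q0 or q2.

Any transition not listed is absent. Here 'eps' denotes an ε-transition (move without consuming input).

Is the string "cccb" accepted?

No

Start in {q0}.
Read 'c': {q0} → {q0}.
Read 'c': {q0} → {q0}.
Read 'c': {q0} → {q0}.
Read 'b': {q0} → {q1, q3}.
The final set {q1, q3} contains no accepting state.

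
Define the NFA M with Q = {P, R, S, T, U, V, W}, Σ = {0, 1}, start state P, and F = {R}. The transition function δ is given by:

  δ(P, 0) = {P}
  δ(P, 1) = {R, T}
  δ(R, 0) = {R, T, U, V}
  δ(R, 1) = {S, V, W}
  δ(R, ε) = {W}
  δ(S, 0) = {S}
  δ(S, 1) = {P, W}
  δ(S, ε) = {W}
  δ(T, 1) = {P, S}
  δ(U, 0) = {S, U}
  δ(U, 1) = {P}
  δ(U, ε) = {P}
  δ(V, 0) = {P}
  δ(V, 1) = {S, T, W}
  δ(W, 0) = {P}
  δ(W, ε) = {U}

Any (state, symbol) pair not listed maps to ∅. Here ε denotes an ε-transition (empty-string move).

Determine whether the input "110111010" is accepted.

Yes

Start in {P}.
Read '1': {P} → {P, R, T, U, W}.
Read '1': {P, R, T, U, W} → {P, R, S, T, U, V, W}.
Read '0': {P, R, S, T, U, V, W} → {P, R, S, T, U, V, W}.
Read '1': {P, R, S, T, U, V, W} → {P, R, S, T, U, V, W}.
Read '1': {P, R, S, T, U, V, W} → {P, R, S, T, U, V, W}.
Read '1': {P, R, S, T, U, V, W} → {P, R, S, T, U, V, W}.
Read '0': {P, R, S, T, U, V, W} → {P, R, S, T, U, V, W}.
Read '1': {P, R, S, T, U, V, W} → {P, R, S, T, U, V, W}.
Read '0': {P, R, S, T, U, V, W} → {P, R, S, T, U, V, W}.
The final set {P, R, S, T, U, V, W} contains the accepting state R.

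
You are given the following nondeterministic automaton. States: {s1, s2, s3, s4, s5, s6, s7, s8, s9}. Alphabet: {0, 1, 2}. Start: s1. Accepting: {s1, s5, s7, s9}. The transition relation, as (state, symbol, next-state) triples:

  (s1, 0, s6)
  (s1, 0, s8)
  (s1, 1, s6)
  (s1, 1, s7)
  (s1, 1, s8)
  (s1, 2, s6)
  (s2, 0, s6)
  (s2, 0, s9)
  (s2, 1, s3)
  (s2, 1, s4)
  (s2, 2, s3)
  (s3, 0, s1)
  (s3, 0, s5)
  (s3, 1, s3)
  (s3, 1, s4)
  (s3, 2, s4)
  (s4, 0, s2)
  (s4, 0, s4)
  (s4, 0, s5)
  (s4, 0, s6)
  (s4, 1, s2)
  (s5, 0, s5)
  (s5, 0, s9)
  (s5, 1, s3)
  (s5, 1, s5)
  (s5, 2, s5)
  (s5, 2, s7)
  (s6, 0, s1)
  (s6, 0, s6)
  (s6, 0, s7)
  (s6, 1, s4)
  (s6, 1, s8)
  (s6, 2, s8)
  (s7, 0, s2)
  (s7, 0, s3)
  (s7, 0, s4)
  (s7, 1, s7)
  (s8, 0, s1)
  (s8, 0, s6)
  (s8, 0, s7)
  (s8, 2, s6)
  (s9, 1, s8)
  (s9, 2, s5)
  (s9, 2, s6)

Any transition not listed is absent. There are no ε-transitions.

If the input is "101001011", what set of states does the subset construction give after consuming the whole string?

{s2, s3, s4, s5, s7, s8}

Start in {s1}.
Read '1': s1→{s6, s7, s8}; now {s6, s7, s8}.
Read '0': s6→{s1, s6, s7}, s7→{s2, s3, s4}, s8→{s1, s6, s7}; now {s1, s2, s3, s4, s6, s7}.
Read '1': s1→{s6, s7, s8}, s2→{s3, s4}, s3→{s3, s4}, s4→{s2}, s6→{s4, s8}, s7→{s7}; now {s2, s3, s4, s6, s7, s8}.
Read '0': s2→{s6, s9}, s3→{s1, s5}, s4→{s2, s4, s5, s6}, s6→{s1, s6, s7}, s7→{s2, s3, s4}, s8→{s1, s6, s7}; now {s1, s2, s3, s4, s5, s6, s7, s9}.
Read '0': s1→{s6, s8}, s2→{s6, s9}, s3→{s1, s5}, s4→{s2, s4, s5, s6}, s5→{s5, s9}, s6→{s1, s6, s7}, s7→{s2, s3, s4}, s9→∅; now {s1, s2, s3, s4, s5, s6, s7, s8, s9}.
Read '1': s1→{s6, s7, s8}, s2→{s3, s4}, s3→{s3, s4}, s4→{s2}, s5→{s3, s5}, s6→{s4, s8}, s7→{s7}, s8→∅, s9→{s8}; now {s2, s3, s4, s5, s6, s7, s8}.
Read '0': s2→{s6, s9}, s3→{s1, s5}, s4→{s2, s4, s5, s6}, s5→{s5, s9}, s6→{s1, s6, s7}, s7→{s2, s3, s4}, s8→{s1, s6, s7}; now {s1, s2, s3, s4, s5, s6, s7, s9}.
Read '1': s1→{s6, s7, s8}, s2→{s3, s4}, s3→{s3, s4}, s4→{s2}, s5→{s3, s5}, s6→{s4, s8}, s7→{s7}, s9→{s8}; now {s2, s3, s4, s5, s6, s7, s8}.
Read '1': s2→{s3, s4}, s3→{s3, s4}, s4→{s2}, s5→{s3, s5}, s6→{s4, s8}, s7→{s7}, s8→∅; now {s2, s3, s4, s5, s7, s8}.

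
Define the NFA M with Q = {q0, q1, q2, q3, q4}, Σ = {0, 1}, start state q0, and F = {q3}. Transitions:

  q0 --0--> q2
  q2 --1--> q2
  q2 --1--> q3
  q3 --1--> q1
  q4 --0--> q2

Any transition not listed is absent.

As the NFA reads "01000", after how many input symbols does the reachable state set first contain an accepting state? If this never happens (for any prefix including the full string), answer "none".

2

Start in {q0}.
Read '0': q0→{q2}; now {q2}.
Read '1': q2→{q2, q3}; now {q2, q3}.
None of the earlier sets intersect F, but {q2, q3} does.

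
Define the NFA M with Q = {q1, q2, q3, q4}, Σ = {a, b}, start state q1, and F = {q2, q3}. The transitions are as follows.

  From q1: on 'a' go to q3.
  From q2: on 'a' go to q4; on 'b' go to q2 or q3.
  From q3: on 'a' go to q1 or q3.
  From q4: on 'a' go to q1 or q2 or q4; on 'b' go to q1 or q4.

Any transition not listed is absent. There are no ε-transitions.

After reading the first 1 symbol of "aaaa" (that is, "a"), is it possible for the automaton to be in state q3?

Yes

Start in {q1}.
Read 'a': {q1} → {q3}.
State q3 is in {q3}.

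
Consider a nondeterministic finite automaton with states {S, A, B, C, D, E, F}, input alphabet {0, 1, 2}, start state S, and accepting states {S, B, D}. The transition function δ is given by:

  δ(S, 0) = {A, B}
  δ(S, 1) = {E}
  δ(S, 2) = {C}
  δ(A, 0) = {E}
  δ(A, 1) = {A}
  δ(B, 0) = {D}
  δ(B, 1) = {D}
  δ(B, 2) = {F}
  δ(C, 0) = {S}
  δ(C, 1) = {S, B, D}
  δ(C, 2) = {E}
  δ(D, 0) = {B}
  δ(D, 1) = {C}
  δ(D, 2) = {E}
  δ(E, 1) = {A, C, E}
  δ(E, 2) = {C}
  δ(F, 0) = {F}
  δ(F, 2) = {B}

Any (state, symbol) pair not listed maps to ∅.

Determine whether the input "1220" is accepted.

No

Start in {S}.
Read '1': S→{E}; now {E}.
Read '2': E→{C}; now {C}.
Read '2': C→{E}; now {E}.
Read '0': E→∅; now ∅.
The final set ∅ contains no accepting state.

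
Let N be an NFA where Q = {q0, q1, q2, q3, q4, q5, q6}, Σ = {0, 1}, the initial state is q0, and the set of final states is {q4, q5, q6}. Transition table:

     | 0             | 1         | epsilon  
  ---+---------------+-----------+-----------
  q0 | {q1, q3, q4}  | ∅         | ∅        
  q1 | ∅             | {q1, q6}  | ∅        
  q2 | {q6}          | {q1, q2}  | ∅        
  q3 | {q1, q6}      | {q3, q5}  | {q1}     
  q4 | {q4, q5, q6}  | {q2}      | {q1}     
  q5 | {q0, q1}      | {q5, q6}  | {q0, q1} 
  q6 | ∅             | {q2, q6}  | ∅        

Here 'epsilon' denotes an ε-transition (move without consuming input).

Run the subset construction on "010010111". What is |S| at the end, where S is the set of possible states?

6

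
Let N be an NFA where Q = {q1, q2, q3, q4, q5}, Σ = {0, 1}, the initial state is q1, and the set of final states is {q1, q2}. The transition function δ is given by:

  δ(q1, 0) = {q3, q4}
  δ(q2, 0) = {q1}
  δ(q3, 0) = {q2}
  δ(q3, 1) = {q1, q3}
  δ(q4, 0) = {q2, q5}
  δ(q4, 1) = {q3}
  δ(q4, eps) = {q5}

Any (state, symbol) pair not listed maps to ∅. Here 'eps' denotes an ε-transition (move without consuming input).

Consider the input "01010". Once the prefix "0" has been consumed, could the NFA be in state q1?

No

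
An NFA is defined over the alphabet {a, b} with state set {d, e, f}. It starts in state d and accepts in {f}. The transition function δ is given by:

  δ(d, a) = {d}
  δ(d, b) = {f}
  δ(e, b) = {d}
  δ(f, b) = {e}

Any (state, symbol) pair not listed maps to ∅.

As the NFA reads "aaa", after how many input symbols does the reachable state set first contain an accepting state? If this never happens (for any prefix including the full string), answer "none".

none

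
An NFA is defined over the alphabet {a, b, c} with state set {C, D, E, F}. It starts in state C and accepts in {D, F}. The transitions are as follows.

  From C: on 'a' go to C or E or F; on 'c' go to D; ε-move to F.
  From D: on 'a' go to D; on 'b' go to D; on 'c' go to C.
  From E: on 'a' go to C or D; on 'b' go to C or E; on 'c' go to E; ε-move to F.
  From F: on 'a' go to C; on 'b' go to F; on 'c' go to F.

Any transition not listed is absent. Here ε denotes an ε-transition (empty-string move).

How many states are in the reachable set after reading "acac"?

3

Start: ε-closure({C}) = {C, F}.
Read 'a': C→{C, E, F}, F→{C}; now {C, E, F}.
Read 'c': C→{D}, E→{E}, F→{F}; now {D, E, F}.
Read 'a': D→{D}, E→{C, D}, F→{C}; union {C, D}; ε-closure = {C, D, F}.
Read 'c': C→{D}, D→{C}, F→{F}; now {C, D, F}.
That set has 3 states.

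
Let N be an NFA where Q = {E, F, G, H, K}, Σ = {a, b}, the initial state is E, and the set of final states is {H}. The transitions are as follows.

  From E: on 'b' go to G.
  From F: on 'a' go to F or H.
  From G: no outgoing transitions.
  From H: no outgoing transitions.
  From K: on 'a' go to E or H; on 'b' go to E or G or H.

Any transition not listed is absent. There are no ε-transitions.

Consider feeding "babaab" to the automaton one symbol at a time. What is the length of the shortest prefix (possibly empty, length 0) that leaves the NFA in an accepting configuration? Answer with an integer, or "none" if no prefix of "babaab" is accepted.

none

Start in {E}.
Read 'b': {E} → {G}.
Read 'a': {G} → ∅.
The set is empty and remains empty for the remaining 4 symbols.
No reachable set along the way intersects F.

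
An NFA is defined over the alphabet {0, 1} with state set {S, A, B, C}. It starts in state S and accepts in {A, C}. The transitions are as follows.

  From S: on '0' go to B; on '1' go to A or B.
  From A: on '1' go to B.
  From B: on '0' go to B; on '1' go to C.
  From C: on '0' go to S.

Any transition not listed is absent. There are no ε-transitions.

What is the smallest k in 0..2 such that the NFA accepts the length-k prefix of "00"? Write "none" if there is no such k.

none

Start in {S}.
Read '0': {S} → {B}.
Read '0': {B} → {B}.
No reachable set along the way intersects F.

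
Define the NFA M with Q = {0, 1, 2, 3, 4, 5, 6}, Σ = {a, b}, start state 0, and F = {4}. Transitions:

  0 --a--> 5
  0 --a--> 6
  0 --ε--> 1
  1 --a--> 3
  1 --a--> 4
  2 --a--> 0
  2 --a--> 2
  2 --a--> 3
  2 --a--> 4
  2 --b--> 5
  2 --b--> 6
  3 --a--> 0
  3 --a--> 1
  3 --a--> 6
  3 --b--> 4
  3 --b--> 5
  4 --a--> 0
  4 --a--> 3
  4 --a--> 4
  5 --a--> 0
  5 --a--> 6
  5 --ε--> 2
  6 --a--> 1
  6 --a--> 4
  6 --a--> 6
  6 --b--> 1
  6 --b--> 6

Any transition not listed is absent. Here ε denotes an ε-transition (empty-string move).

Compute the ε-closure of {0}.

Begin with {0}.
ε-move 0 → 1; add 1.

{0, 1}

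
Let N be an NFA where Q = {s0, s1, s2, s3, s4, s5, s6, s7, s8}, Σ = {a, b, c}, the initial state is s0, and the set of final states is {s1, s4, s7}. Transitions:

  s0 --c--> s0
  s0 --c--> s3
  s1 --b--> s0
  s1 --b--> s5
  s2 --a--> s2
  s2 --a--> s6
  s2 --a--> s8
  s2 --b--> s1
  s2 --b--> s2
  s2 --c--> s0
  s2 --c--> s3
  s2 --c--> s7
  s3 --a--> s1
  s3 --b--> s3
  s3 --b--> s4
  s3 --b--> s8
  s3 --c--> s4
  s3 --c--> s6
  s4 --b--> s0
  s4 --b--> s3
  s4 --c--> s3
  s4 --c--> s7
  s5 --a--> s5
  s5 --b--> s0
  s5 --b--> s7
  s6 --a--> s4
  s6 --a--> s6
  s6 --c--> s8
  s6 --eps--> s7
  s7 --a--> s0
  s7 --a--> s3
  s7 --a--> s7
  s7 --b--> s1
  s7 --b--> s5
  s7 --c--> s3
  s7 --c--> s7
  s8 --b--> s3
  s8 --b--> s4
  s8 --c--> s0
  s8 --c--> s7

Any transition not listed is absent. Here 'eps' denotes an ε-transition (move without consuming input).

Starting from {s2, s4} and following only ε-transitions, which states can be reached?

Begin with {s2, s4}.
No ε-moves leave this set, so the closure equals the set itself.

{s2, s4}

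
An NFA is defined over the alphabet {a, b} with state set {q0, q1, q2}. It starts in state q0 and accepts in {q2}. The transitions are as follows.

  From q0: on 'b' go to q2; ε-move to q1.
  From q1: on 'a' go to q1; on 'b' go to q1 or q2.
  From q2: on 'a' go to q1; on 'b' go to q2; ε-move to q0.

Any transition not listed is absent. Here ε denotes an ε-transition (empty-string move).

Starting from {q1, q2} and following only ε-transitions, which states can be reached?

{q0, q1, q2}

Begin with {q1, q2}.
ε-move q2 → q0; add q0.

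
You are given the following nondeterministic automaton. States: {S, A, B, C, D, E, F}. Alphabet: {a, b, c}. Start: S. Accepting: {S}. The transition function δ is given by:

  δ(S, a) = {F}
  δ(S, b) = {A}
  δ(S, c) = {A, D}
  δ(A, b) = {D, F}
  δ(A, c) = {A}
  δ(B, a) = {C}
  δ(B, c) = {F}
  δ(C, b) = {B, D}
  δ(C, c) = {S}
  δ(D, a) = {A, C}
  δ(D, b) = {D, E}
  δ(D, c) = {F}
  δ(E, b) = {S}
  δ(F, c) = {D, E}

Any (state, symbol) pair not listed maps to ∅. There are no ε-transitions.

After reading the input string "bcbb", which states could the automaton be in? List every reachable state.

{D, E}

Start in {S}.
Read 'b': {S} → {A}.
Read 'c': {A} → {A}.
Read 'b': {A} → {D, F}.
Read 'b': {D, F} → {D, E}.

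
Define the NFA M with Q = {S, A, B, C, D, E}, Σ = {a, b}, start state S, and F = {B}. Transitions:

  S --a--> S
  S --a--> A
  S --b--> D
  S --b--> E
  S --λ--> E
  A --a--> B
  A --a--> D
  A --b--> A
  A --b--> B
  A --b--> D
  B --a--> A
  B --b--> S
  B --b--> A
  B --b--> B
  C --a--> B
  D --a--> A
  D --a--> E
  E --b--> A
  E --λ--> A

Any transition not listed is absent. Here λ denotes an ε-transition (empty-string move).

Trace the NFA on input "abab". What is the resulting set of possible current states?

{S, A, B, D, E}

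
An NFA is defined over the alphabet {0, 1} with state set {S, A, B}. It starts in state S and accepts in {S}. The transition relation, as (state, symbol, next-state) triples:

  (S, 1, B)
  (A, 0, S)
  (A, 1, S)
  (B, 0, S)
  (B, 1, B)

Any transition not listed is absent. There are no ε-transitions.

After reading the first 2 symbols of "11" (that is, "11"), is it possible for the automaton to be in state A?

Start in {S}.
Read '1': S→{B}; now {B}.
Read '1': B→{B}; now {B}.
State A is not in {B}.

No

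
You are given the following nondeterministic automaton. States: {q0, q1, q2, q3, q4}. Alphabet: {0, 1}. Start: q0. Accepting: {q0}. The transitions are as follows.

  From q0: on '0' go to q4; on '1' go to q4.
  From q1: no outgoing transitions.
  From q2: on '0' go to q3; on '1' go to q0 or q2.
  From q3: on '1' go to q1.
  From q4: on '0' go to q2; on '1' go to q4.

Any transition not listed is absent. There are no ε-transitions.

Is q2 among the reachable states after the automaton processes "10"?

Start in {q0}.
Read '1': q0→{q4}; now {q4}.
Read '0': q4→{q2}; now {q2}.
State q2 is in {q2}.

Yes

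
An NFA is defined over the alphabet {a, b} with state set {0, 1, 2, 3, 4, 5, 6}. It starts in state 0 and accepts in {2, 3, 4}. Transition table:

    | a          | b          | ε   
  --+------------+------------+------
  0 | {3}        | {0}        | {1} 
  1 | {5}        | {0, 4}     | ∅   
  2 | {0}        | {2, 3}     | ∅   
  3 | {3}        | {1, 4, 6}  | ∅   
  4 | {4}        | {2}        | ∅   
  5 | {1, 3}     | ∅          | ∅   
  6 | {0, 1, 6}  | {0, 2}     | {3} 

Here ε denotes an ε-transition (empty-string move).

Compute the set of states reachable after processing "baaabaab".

Start: ε-closure({0}) = {0, 1}.
Read 'b': {0, 1} → {0, 1, 4}.
Read 'a': {0, 1, 4} → {3, 4, 5}.
Read 'a': {3, 4, 5} → {1, 3, 4}.
Read 'a': {1, 3, 4} → {3, 4, 5}.
Read 'b': {3, 4, 5} → {1, 2, 3, 4, 6}.
Read 'a': {1, 2, 3, 4, 6} → {0, 1, 3, 4, 5, 6}.
Read 'a': {0, 1, 3, 4, 5, 6} → {0, 1, 3, 4, 5, 6}.
Read 'b': {0, 1, 3, 4, 5, 6} → {0, 1, 2, 3, 4, 6}.

{0, 1, 2, 3, 4, 6}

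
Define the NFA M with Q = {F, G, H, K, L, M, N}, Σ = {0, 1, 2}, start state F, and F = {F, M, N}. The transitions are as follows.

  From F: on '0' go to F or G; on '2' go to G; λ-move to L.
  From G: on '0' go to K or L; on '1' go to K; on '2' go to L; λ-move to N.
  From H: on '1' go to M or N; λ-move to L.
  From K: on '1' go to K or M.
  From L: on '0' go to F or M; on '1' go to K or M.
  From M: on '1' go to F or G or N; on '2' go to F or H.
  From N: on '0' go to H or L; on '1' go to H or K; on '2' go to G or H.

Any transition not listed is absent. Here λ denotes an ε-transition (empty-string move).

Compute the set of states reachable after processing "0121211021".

{H, K, L, M, N}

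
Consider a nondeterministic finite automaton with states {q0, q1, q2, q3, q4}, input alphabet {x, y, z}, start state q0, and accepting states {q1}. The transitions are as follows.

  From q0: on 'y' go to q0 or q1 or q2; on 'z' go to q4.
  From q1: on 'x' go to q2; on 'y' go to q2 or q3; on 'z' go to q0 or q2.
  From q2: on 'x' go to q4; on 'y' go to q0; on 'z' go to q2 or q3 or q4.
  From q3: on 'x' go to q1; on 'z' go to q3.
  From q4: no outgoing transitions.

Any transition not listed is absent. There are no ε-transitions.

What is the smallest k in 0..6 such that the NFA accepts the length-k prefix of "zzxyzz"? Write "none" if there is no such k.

Start in {q0}.
Read 'z': {q0} → {q4}.
Read 'z': {q4} → ∅.
The set is empty and remains empty for the remaining 4 symbols.
No reachable set along the way intersects F.

none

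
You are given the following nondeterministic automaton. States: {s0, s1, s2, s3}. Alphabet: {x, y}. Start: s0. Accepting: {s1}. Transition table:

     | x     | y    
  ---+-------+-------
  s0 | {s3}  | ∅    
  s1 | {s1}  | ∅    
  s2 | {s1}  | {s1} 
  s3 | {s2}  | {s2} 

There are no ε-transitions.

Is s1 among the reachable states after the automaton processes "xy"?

No

Start in {s0}.
Read 'x': s0→{s3}; now {s3}.
Read 'y': s3→{s2}; now {s2}.
State s1 is not in {s2}.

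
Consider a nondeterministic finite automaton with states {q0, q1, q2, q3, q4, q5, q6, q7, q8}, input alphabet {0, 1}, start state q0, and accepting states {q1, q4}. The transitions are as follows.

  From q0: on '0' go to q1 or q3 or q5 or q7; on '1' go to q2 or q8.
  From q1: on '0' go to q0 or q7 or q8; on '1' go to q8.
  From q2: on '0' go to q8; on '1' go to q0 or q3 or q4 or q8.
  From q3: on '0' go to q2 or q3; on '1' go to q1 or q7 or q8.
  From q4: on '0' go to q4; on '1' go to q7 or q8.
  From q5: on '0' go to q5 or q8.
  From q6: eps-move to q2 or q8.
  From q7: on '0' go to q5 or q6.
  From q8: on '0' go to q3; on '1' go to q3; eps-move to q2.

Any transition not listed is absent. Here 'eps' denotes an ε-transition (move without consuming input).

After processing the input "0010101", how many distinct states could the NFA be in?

7

Start in {q0}.
Read '0': {q0} → {q1, q3, q5, q7}.
Read '0': {q1, q3, q5, q7} → {q0, q2, q3, q5, q6, q7, q8}.
Read '1': {q0, q2, q3, q5, q6, q7, q8} → {q0, q1, q2, q3, q4, q7, q8}.
Read '0': {q0, q1, q2, q3, q4, q7, q8} → {q0, q1, q2, q3, q4, q5, q6, q7, q8}.
Read '1': {q0, q1, q2, q3, q4, q5, q6, q7, q8} → {q0, q1, q2, q3, q4, q7, q8}.
Read '0': {q0, q1, q2, q3, q4, q7, q8} → {q0, q1, q2, q3, q4, q5, q6, q7, q8}.
Read '1': {q0, q1, q2, q3, q4, q5, q6, q7, q8} → {q0, q1, q2, q3, q4, q7, q8}.
That set has 7 states.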